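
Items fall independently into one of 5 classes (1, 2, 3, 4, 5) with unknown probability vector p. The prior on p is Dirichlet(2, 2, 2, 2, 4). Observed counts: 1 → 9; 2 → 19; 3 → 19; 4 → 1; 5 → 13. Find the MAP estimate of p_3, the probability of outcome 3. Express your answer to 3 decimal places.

MAP estimate: 0.294

The posterior is Dirichlet(αᵢ + nᵢ) = Dirichlet(11, 21, 21, 3, 17).
For a Dirichlet(a₁,…,a_K) with all aᵢ > 1, the mode has j-th component (aⱼ − 1)/(Σaᵢ − K).
Here Σaᵢ = 73 and K = 5, so p_3 = (21 − 1)/(73 − 5) = 20/68 ≈ 0.294.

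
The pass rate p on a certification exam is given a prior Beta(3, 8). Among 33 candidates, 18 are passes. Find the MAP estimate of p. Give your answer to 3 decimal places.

Prior: Beta(3, 8).
Data: 18 successes in 33 trials. The binomial likelihood contributes p^18(1−p)^15, so the posterior is Beta(3+18, 8+15) = Beta(21, 23).
For Beta(a, b) with a, b > 1 the mode is (a−1)/(a+b−2) = 20/42 ≈ 0.476.

p̂_MAP = 0.476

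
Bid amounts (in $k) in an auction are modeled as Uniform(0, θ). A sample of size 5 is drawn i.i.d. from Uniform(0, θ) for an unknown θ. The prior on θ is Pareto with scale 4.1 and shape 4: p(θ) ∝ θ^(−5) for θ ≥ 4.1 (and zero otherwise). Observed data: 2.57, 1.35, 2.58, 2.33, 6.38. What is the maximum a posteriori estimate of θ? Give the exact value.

The Uniform(0, θ) likelihood is θ^(−n) for θ ≥ max(xᵢ), zero otherwise. Here max(xᵢ) = 6.38.
Posterior ∝ θ^(−5) · θ^(−5) = θ^(−10) on θ ≥ max(4.1, 6.38) = 6.38.
This density is strictly decreasing in θ, so the posterior mode lies at the lower boundary of the support.

θ̂_MAP = 6.38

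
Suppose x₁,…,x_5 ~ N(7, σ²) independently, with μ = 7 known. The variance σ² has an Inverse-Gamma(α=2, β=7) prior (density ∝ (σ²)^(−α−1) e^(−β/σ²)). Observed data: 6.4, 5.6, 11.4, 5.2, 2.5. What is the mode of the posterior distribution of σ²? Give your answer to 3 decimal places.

Sum of squared deviations about the known mean: SS = (6.4−7)² + (5.6−7)² + (11.4−7)² + (5.2−7)² + (2.5−7)² = 45.17.
The Normal likelihood contributes (σ²)^(−n/2) exp(−SS/(2σ²)), so the posterior is Inverse-Gamma(α + n/2, β + SS/2) = Inverse-Gamma(4.5, 29.585).
The mode of Inverse-Gamma(a, b) is b/(a+1) = 29.585/5.5 ≈ 5.379.

σ̂²_MAP = 5.379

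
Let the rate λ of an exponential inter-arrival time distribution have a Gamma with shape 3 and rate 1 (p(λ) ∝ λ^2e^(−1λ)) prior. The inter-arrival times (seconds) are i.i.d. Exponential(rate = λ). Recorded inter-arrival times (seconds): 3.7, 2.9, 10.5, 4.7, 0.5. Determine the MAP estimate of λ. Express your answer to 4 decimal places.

The Exponential(rate=λ) likelihood is ∝ λ^n e^(−λΣtᵢ). Here n = 5 and Σtᵢ = 3.7 + 2.9 + 10.5 + 4.7 + 0.5 = 22.3.
Posterior ∝ λ^2e^(−1λ) · λ^5e^(−22.3λ) = λ^7e^(−23.3λ), i.e. Gamma(8, 23.3).
Mode = (a−1)/b = 7/23.3 ≈ 0.3004.

λ̂_MAP = 0.3004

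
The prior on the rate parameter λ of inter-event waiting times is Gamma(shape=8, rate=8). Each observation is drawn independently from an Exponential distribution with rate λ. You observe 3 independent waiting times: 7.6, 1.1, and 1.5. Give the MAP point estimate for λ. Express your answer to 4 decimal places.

λ̂_MAP = 0.5495

The Exponential(rate=λ) likelihood is ∝ λ^n e^(−λΣtᵢ). Here n = 3 and Σtᵢ = 7.6 + 1.1 + 1.5 = 10.2.
Posterior ∝ λ^7e^(−8λ) · λ^3e^(−10.2λ) = λ^10e^(−18.2λ), i.e. Gamma(11, 18.2).
Mode = (a−1)/b = 10/18.2 ≈ 0.5495.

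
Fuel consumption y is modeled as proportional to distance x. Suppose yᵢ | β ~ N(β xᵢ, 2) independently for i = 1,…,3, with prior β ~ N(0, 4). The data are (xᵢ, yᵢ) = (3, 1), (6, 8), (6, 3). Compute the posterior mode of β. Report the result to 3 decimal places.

log p(β | y) = −Σ(yᵢ − βxᵢ)²/(2·2) − β²/(2·4) + const.
Setting the derivative to zero: Σxᵢ(yᵢ − βxᵢ)/2 − β/4 = 0, so β = Σxᵢyᵢ / (Σxᵢ² + σ²/τ²).
Σxᵢyᵢ = 3·1 + 6·8 + 6·3 = 69; Σxᵢ² = 81; σ²/τ² = 0.5.
β̂_MAP = 69 / (81 + 0.5) = 69/81.5 ≈ 0.847.

β̂_MAP = 0.847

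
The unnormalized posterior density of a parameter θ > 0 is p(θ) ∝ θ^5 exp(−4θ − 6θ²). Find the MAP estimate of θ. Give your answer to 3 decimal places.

ℓ'(θ) = 5/θ − 4 − 12θ. Setting this to zero and multiplying by θ: 12θ² + 4θ − 5 = 0.
θ = (−4 + √(4² + 4·12·5)) / (2·12) = (−4 + √256) / 24 = (−4 + 16)/24 = 1/2.
ℓ''(θ) = −5/θ² − 12 < 0, confirming a maximum.

θ̂_MAP = 0.500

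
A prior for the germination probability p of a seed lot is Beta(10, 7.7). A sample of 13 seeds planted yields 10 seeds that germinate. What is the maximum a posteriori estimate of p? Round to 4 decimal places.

Prior: Beta(10, 7.7).
Data: 10 successes in 13 trials. The binomial likelihood contributes p^10(1−p)^3, so the posterior is Beta(10+10, 7.7+3) = Beta(20, 10.7).
For Beta(a, b) with a, b > 1 the mode is (a−1)/(a+b−2) = 19/28.7 ≈ 0.6620.

p̂_MAP = 0.6620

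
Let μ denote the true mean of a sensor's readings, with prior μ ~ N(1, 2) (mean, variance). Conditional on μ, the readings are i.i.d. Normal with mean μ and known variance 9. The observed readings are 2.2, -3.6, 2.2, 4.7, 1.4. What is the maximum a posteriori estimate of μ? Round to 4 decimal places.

μ̂_MAP = 1.2000

n = 5; x̄ = (2.2 + (-3.6) + 2.2 + 4.7 + 1.4)/5 = 6.9/5 = 1.38.
For a Normal prior and Normal likelihood with known variance, the posterior is Normal; its mode equals its mean, the precision-weighted average.
Prior precision 1/σ₀² = 1/2 = 0.5; data precision n/σ² = 5/9.
μ̂ = (0.5·1 + (5/9)·1.38) / (0.5 + 5/9) = (19/15)/(19/18) = 1.2000.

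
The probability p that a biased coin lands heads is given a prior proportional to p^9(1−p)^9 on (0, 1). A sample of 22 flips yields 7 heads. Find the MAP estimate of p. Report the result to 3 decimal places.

p̂_MAP = 0.400

The prior density ∝ p^9(1−p)^9 is the kernel of Beta(10, 10).
Data: 7 successes in 22 trials. The binomial likelihood contributes p^7(1−p)^15, so the posterior is Beta(10+7, 10+15) = Beta(17, 25).
For Beta(a, b) with a, b > 1 the mode is (a−1)/(a+b−2) = 16/40 ≈ 0.400.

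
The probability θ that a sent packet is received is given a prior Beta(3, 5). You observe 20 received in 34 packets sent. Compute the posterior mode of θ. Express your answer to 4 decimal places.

θ̂_MAP = 0.5500

Prior: Beta(3, 5).
Data: 20 successes in 34 trials. The binomial likelihood contributes θ^20(1−θ)^14, so the posterior is Beta(3+20, 5+14) = Beta(23, 19).
For Beta(a, b) with a, b > 1 the mode is (a−1)/(a+b−2) = 22/40 ≈ 0.5500.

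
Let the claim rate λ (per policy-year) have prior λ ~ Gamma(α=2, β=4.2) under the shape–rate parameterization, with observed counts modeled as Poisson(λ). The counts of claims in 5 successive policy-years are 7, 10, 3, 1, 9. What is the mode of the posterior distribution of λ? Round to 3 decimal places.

Σxᵢ = 7+10+3+1+9 = 30, with n = 5.
Posterior ∝ λe^(−4.2λ) · λ^30e^(−5λ) = λ^31e^(−9.2λ), i.e. Gamma(shape=32, rate=9.2).
The mode of a Gamma(a, b) with a ≥ 1 (shape–rate) is (a−1)/b = 31/9.2 ≈ 3.370.

λ̂_MAP = 3.370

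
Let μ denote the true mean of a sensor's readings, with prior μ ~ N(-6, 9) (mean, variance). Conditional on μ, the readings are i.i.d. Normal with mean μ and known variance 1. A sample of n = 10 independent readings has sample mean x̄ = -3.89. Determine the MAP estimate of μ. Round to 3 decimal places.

μ̂_MAP = -3.913

n = 10, x̄ = -3.89.
For a Normal prior and Normal likelihood with known variance, the posterior is Normal; its mode equals its mean, the precision-weighted average.
Prior precision 1/σ₀² = 1/9; data precision n/σ² = 10/1 = 10.
μ̂ = ((1/9)·(-6) + 10·(-3.89)) / (1/9 + 10) = (-1187/30)/(91/9) = -3561/910 ≈ -3.913.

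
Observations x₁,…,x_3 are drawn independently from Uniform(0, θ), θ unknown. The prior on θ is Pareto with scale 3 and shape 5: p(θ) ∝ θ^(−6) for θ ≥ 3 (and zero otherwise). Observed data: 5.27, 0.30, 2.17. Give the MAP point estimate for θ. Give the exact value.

The Uniform(0, θ) likelihood is θ^(−n) for θ ≥ max(xᵢ), zero otherwise. Here max(xᵢ) = 5.27.
Posterior ∝ θ^(−6) · θ^(−3) = θ^(−9) on θ ≥ max(3, 5.27) = 5.27.
This density is strictly decreasing in θ, so the posterior mode lies at the lower boundary of the support.

θ̂_MAP = 5.27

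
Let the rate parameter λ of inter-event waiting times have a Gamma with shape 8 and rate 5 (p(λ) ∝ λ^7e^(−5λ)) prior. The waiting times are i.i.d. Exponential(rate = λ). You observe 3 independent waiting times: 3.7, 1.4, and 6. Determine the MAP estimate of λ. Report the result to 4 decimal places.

The Exponential(rate=λ) likelihood is ∝ λ^n e^(−λΣtᵢ). Here n = 3 and Σtᵢ = 3.7 + 1.4 + 6 = 11.1.
Posterior ∝ λ^7e^(−5λ) · λ^3e^(−11.1λ) = λ^10e^(−16.1λ), i.e. Gamma(11, 16.1).
Mode = (a−1)/b = 10/16.1 ≈ 0.6211.

λ̂_MAP = 0.6211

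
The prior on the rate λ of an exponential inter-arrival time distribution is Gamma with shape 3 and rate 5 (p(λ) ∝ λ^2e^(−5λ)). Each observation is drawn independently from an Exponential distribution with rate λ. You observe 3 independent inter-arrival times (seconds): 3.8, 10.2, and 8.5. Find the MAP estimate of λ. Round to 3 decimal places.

λ̂_MAP = 0.182

The Exponential(rate=λ) likelihood is ∝ λ^n e^(−λΣtᵢ). Here n = 3 and Σtᵢ = 3.8 + 10.2 + 8.5 = 22.5.
Posterior ∝ λ^2e^(−5λ) · λ^3e^(−22.5λ) = λ^5e^(−27.5λ), i.e. Gamma(6, 27.5).
Mode = (a−1)/b = 5/27.5 ≈ 0.182.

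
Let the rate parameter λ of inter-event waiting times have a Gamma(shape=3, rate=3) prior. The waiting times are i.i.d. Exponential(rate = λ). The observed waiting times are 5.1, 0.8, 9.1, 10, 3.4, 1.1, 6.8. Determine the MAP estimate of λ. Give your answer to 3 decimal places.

λ̂_MAP = 0.229

The Exponential(rate=λ) likelihood is ∝ λ^n e^(−λΣtᵢ). Here n = 7 and Σtᵢ = 5.1 + 0.8 + 9.1 + 10 + 3.4 + 1.1 + 6.8 = 36.3.
Posterior ∝ λ^2e^(−3λ) · λ^7e^(−36.3λ) = λ^9e^(−39.3λ), i.e. Gamma(10, 39.3).
Mode = (a−1)/b = 9/39.3 ≈ 0.229.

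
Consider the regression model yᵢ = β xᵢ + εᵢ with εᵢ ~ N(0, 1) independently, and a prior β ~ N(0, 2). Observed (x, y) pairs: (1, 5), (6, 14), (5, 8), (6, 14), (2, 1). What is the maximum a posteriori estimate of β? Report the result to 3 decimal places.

log p(β | y) = −Σ(yᵢ − βxᵢ)²/(2·1) − β²/(2·2) + const.
Setting the derivative to zero: Σxᵢ(yᵢ − βxᵢ)/1 − β/2 = 0, so β = Σxᵢyᵢ / (Σxᵢ² + σ²/τ²).
Σxᵢyᵢ = 1·5 + 6·14 + 5·8 + 6·14 + 2·1 = 215; Σxᵢ² = 102; σ²/τ² = 0.5.
β̂_MAP = 215 / (102 + 0.5) = 215/102.5 ≈ 2.098.

β̂_MAP = 2.098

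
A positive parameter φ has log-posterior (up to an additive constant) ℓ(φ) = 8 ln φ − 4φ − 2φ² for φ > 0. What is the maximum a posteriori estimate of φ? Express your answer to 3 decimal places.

φ̂_MAP = 1.000

ℓ'(φ) = 8/φ − 4 − 4φ. Setting this to zero and multiplying by φ: 4φ² + 4φ − 8 = 0.
φ = (−4 + √(4² + 4·4·8)) / (2·4) = (−4 + √144) / 8 = (−4 + 12)/8 = 1.
ℓ''(φ) = −8/φ² − 4 < 0, confirming a maximum.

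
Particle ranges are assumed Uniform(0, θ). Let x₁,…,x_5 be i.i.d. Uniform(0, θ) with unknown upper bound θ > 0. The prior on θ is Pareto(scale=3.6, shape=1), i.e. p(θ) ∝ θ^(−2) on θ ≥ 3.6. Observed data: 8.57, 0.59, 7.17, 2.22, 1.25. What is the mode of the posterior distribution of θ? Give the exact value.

The Uniform(0, θ) likelihood is θ^(−n) for θ ≥ max(xᵢ), zero otherwise. Here max(xᵢ) = 8.57.
Posterior ∝ θ^(−2) · θ^(−5) = θ^(−7) on θ ≥ max(3.6, 8.57) = 8.57.
This density is strictly decreasing in θ, so the posterior mode lies at the lower boundary of the support.

θ̂_MAP = 8.57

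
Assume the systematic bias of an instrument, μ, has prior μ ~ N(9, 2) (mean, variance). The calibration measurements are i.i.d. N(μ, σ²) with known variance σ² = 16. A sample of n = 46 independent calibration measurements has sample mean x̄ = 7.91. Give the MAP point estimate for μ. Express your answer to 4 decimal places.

μ̂_MAP = 8.0715

n = 46, x̄ = 7.91.
For a Normal prior and Normal likelihood with known variance, the posterior is Normal; its mode equals its mean, the precision-weighted average.
Prior precision 1/σ₀² = 1/2 = 0.5; data precision n/σ² = 46/16 = 2.875.
μ̂ = (0.5·9 + 2.875·7.91) / (0.5 + 2.875) = 27.24125/3.375 = 21793/2700 ≈ 8.0715.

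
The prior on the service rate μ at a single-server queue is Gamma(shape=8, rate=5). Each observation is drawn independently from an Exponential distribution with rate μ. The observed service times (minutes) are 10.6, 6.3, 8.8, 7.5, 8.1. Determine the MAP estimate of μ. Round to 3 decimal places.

The Exponential(rate=μ) likelihood is ∝ μ^n e^(−μΣtᵢ). Here n = 5 and Σtᵢ = 10.6 + 6.3 + 8.8 + 7.5 + 8.1 = 41.3.
Posterior ∝ μ^7e^(−5μ) · μ^5e^(−41.3μ) = μ^12e^(−46.3μ), i.e. Gamma(13, 46.3).
Mode = (a−1)/b = 12/46.3 ≈ 0.259.

μ̂_MAP = 0.259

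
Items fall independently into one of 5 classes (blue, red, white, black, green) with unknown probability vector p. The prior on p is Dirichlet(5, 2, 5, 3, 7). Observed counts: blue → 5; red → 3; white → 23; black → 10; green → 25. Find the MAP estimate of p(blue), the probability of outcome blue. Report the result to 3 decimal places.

MAP estimate of p(blue) = 0.108

The posterior is Dirichlet(αᵢ + nᵢ) = Dirichlet(10, 5, 28, 13, 32).
For a Dirichlet(a₁,…,a_K) with all aᵢ > 1, the mode has j-th component (aⱼ − 1)/(Σaᵢ − K).
Here Σaᵢ = 88 and K = 5, so p(blue) = (10 − 1)/(88 − 5) = 9/83 ≈ 0.108.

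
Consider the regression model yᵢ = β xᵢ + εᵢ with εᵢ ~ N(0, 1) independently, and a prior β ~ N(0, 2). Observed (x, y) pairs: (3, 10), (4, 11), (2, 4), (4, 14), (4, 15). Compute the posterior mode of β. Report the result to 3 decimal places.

log p(β | y) = −Σ(yᵢ − βxᵢ)²/(2·1) − β²/(2·2) + const.
Setting the derivative to zero: Σxᵢ(yᵢ − βxᵢ)/1 − β/2 = 0, so β = Σxᵢyᵢ / (Σxᵢ² + σ²/τ²).
Σxᵢyᵢ = 3·10 + 4·11 + 2·4 + 4·14 + 4·15 = 198; Σxᵢ² = 61; σ²/τ² = 0.5.
β̂_MAP = 198 / (61 + 0.5) = 198/61.5 ≈ 3.220.

β̂_MAP = 3.220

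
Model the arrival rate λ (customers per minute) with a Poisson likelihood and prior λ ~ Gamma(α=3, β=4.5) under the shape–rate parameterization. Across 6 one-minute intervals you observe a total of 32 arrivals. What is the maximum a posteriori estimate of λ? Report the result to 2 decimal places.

Σxᵢ = 32, n = 6.
Posterior ∝ λ^2e^(−4.5λ) · λ^32e^(−6λ) = λ^34e^(−10.5λ), i.e. Gamma(shape=35, rate=10.5).
The mode of a Gamma(a, b) with a ≥ 1 (shape–rate) is (a−1)/b = 34/10.5 ≈ 3.24.

λ̂_MAP = 3.24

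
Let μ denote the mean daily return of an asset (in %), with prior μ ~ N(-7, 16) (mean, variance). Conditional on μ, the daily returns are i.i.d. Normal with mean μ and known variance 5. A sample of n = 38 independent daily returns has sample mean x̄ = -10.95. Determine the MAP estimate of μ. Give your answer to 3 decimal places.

n = 38, x̄ = -10.95.
For a Normal prior and Normal likelihood with known variance, the posterior is Normal; its mode equals its mean, the precision-weighted average.
Prior precision 1/σ₀² = 1/16 = 0.0625; data precision n/σ² = 38/5 = 7.6.
μ̂ = (0.0625·(-7) + 7.6·(-10.95)) / (0.0625 + 7.6) = (-83.6575)/7.6625 = -33463/3065 ≈ -10.918.

μ̂_MAP = -10.918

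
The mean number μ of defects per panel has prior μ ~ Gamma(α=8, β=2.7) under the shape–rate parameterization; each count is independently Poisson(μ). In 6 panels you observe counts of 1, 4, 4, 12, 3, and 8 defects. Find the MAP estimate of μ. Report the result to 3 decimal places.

Σxᵢ = 1+4+4+12+3+8 = 32, with n = 6.
Posterior ∝ μ^7e^(−2.7μ) · μ^32e^(−6μ) = μ^39e^(−8.7μ), i.e. Gamma(shape=40, rate=8.7).
The mode of a Gamma(a, b) with a ≥ 1 (shape–rate) is (a−1)/b = 39/8.7 ≈ 4.483.

μ̂_MAP = 4.483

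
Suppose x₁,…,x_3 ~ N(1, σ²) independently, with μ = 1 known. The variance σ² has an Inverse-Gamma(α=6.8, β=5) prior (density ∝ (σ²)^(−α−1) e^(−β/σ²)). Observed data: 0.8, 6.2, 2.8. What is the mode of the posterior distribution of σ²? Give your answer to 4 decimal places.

σ̂²_MAP = 2.1677

Sum of squared deviations about the known mean: SS = (0.8−1)² + (6.2−1)² + (2.8−1)² = 30.32.
The Normal likelihood contributes (σ²)^(−n/2) exp(−SS/(2σ²)), so the posterior is Inverse-Gamma(α + n/2, β + SS/2) = Inverse-Gamma(8.3, 20.16).
The mode of Inverse-Gamma(a, b) is b/(a+1) = 20.16/9.3 ≈ 2.1677.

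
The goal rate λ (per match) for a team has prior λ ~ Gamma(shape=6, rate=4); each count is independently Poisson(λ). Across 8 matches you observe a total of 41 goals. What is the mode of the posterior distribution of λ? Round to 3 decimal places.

Σxᵢ = 41, n = 8.
Posterior ∝ λ^5e^(−4λ) · λ^41e^(−8λ) = λ^46e^(−12λ), i.e. Gamma(shape=47, rate=12).
The mode of a Gamma(a, b) with a ≥ 1 (shape–rate) is (a−1)/b = 46/12 ≈ 3.833.

λ̂_MAP = 3.833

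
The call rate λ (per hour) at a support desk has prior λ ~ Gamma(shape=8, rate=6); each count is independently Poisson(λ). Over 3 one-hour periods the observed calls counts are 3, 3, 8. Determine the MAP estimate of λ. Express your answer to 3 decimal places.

Σxᵢ = 3+3+8 = 14, with n = 3.
Posterior ∝ λ^7e^(−6λ) · λ^14e^(−3λ) = λ^21e^(−9λ), i.e. Gamma(shape=22, rate=9).
The mode of a Gamma(a, b) with a ≥ 1 (shape–rate) is (a−1)/b = 21/9 ≈ 2.333.

λ̂_MAP = 2.333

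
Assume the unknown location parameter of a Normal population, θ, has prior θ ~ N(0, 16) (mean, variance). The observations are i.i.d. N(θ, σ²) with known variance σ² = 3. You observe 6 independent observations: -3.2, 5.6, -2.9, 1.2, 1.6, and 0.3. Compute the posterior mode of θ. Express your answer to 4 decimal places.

θ̂_MAP = 0.4202

n = 6; x̄ = ((-3.2) + 5.6 + (-2.9) + 1.2 + 1.6 + 0.3)/6 = 2.6/6 = 13/30 ≈ 0.4333.
For a Normal prior and Normal likelihood with known variance, the posterior is Normal; its mode equals its mean, the precision-weighted average.
Prior precision 1/σ₀² = 1/16 = 0.0625; data precision n/σ² = 6/3 = 2.
θ̂ = (0.0625·0 + 2·(13/30)) / (0.0625 + 2) = (13/15)/2.0625 = 208/495 ≈ 0.4202.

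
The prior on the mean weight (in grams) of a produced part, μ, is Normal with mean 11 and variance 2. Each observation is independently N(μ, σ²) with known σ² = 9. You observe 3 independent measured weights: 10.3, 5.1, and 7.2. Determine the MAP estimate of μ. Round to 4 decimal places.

μ̂_MAP = 9.6133

n = 3; x̄ = (10.3 + 5.1 + 7.2)/3 = 22.6/3 = 113/15 ≈ 7.5333.
For a Normal prior and Normal likelihood with known variance, the posterior is Normal; its mode equals its mean, the precision-weighted average.
Prior precision 1/σ₀² = 1/2 = 0.5; data precision n/σ² = 3/9 = 1/3.
μ̂ = (0.5·11 + (1/3)·(113/15)) / (0.5 + 1/3) = (721/90)/(5/6) = 721/75 ≈ 9.6133.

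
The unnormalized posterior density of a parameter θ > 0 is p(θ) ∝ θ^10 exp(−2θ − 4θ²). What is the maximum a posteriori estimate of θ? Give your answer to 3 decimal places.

ℓ'(θ) = 10/θ − 2 − 8θ. Setting this to zero and multiplying by θ: 8θ² + 2θ − 10 = 0.
θ = (−2 + √(2² + 4·8·10)) / (2·8) = (−2 + √324) / 16 = (−2 + 18)/16 = 1.
ℓ''(θ) = −10/θ² − 8 < 0, confirming a maximum.

θ̂_MAP = 1.000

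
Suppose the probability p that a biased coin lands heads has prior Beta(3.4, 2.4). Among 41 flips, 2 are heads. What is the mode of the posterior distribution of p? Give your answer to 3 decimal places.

p̂_MAP = 0.098

Prior: Beta(3.4, 2.4).
Data: 2 successes in 41 trials. The binomial likelihood contributes p^2(1−p)^39, so the posterior is Beta(3.4+2, 2.4+39) = Beta(5.4, 41.4).
For Beta(a, b) with a, b > 1 the mode is (a−1)/(a+b−2) = 4.4/44.8 ≈ 0.098.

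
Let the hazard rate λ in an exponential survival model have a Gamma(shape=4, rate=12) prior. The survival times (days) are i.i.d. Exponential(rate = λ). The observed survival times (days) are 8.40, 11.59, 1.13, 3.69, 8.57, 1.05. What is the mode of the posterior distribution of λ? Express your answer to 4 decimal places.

The Exponential(rate=λ) likelihood is ∝ λ^n e^(−λΣtᵢ). Here n = 6 and Σtᵢ = 8.40 + 11.59 + 1.13 + 3.69 + 8.57 + 1.05 = 34.43.
Posterior ∝ λ^3e^(−12λ) · λ^6e^(−34.43λ) = λ^9e^(−46.43λ), i.e. Gamma(10, 46.43).
Mode = (a−1)/b = 9/46.43 ≈ 0.1938.

λ̂_MAP = 0.1938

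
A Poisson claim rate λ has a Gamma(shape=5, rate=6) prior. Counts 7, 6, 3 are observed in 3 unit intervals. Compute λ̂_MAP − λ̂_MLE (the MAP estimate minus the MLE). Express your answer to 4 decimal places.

MAP − MLE = -3.1111

Σxᵢ = 16. Posterior is Gamma(21, 9); MAP = (21−1)/9 = 20/9 ≈ 2.22222.
MLE = x̄ = 16/3 ≈ 5.33333.
Difference = 20/9 − 16/3 = -28/9 ≈ -3.1111.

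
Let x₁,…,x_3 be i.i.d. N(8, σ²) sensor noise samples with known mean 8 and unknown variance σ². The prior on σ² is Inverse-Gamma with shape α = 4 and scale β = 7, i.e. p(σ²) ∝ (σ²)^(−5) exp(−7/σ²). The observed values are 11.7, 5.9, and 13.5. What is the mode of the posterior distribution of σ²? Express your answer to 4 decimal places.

Sum of squared deviations about the known mean: SS = (11.7−8)² + (5.9−8)² + (13.5−8)² = 48.35.
The Normal likelihood contributes (σ²)^(−n/2) exp(−SS/(2σ²)), so the posterior is Inverse-Gamma(α + n/2, β + SS/2) = Inverse-Gamma(5.5, 31.175).
The mode of Inverse-Gamma(a, b) is b/(a+1) = 31.175/6.5 ≈ 4.7962.

σ̂²_MAP = 4.7962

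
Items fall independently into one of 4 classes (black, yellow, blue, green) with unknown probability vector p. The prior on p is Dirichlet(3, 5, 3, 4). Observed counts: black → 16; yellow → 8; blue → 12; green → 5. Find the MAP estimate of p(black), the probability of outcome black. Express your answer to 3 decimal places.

MAP estimate of p(black) = 0.346

The posterior is Dirichlet(αᵢ + nᵢ) = Dirichlet(19, 13, 15, 9).
For a Dirichlet(a₁,…,a_K) with all aᵢ > 1, the mode has j-th component (aⱼ − 1)/(Σaᵢ − K).
Here Σaᵢ = 56 and K = 4, so p(black) = (19 − 1)/(56 − 4) = 18/52 ≈ 0.346.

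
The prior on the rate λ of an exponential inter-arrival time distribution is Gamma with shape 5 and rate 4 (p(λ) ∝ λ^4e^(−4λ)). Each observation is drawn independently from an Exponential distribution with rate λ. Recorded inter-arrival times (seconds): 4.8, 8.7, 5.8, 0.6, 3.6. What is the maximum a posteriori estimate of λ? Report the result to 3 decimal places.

The Exponential(rate=λ) likelihood is ∝ λ^n e^(−λΣtᵢ). Here n = 5 and Σtᵢ = 4.8 + 8.7 + 5.8 + 0.6 + 3.6 = 23.5.
Posterior ∝ λ^4e^(−4λ) · λ^5e^(−23.5λ) = λ^9e^(−27.5λ), i.e. Gamma(10, 27.5).
Mode = (a−1)/b = 9/27.5 ≈ 0.327.

λ̂_MAP = 0.327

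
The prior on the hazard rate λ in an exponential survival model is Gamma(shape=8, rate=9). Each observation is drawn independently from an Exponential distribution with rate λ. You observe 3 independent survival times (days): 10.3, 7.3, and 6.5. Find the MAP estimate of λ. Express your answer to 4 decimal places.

λ̂_MAP = 0.3021

The Exponential(rate=λ) likelihood is ∝ λ^n e^(−λΣtᵢ). Here n = 3 and Σtᵢ = 10.3 + 7.3 + 6.5 = 24.1.
Posterior ∝ λ^7e^(−9λ) · λ^3e^(−24.1λ) = λ^10e^(−33.1λ), i.e. Gamma(11, 33.1).
Mode = (a−1)/b = 10/33.1 ≈ 0.3021.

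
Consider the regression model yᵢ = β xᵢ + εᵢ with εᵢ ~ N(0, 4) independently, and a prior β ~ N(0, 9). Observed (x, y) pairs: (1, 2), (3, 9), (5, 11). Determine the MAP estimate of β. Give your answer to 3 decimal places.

β̂_MAP = 2.370

log p(β | y) = −Σ(yᵢ − βxᵢ)²/(2·4) − β²/(2·9) + const.
Setting the derivative to zero: Σxᵢ(yᵢ − βxᵢ)/4 − β/9 = 0, so β = Σxᵢyᵢ / (Σxᵢ² + σ²/τ²).
Σxᵢyᵢ = 1·2 + 3·9 + 5·11 = 84; Σxᵢ² = 35; σ²/τ² = 4/9.
β̂_MAP = 84 / (35 + 4/9) = 84/(319/9) = 756/319 ≈ 2.370.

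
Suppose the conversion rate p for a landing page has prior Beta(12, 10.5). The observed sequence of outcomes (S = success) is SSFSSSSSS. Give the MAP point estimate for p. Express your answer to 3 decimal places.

Prior: Beta(12, 10.5).
Data: 8 successes in 9 trials (from the sequence). The binomial likelihood contributes p^8(1−p)^1, so the posterior is Beta(12+8, 10.5+1) = Beta(20, 11.5).
For Beta(a, b) with a, b > 1 the mode is (a−1)/(a+b−2) = 19/29.5 ≈ 0.644.

p̂_MAP = 0.644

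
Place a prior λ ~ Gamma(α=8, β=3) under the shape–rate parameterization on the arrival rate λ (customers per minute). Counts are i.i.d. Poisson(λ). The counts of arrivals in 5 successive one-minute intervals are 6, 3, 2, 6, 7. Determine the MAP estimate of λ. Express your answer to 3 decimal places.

λ̂_MAP = 3.875

Σxᵢ = 6+3+2+6+7 = 24, with n = 5.
Posterior ∝ λ^7e^(−3λ) · λ^24e^(−5λ) = λ^31e^(−8λ), i.e. Gamma(shape=32, rate=8).
The mode of a Gamma(a, b) with a ≥ 1 (shape–rate) is (a−1)/b = 31/8 ≈ 3.875.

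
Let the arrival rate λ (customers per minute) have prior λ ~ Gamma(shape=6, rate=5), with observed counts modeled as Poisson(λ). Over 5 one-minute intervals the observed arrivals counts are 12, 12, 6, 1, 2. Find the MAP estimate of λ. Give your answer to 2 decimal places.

λ̂_MAP = 3.80

Σxᵢ = 12+12+6+1+2 = 33, with n = 5.
Posterior ∝ λ^5e^(−5λ) · λ^33e^(−5λ) = λ^38e^(−10λ), i.e. Gamma(shape=39, rate=10).
The mode of a Gamma(a, b) with a ≥ 1 (shape–rate) is (a−1)/b = 38/10 ≈ 3.80.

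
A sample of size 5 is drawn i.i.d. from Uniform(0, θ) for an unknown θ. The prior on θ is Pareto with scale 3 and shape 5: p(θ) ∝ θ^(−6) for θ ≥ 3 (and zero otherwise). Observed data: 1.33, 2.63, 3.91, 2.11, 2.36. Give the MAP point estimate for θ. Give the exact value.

θ̂_MAP = 3.91

The Uniform(0, θ) likelihood is θ^(−n) for θ ≥ max(xᵢ), zero otherwise. Here max(xᵢ) = 3.91.
Posterior ∝ θ^(−6) · θ^(−5) = θ^(−11) on θ ≥ max(3, 3.91) = 3.91.
This density is strictly decreasing in θ, so the posterior mode lies at the lower boundary of the support.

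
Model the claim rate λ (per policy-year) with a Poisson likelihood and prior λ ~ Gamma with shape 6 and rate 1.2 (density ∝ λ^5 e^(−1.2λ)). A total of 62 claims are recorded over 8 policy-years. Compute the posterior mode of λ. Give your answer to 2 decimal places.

Σxᵢ = 62, n = 8.
Posterior ∝ λ^5e^(−1.2λ) · λ^62e^(−8λ) = λ^67e^(−9.2λ), i.e. Gamma(shape=68, rate=9.2).
The mode of a Gamma(a, b) with a ≥ 1 (shape–rate) is (a−1)/b = 67/9.2 ≈ 7.28.

λ̂_MAP = 7.28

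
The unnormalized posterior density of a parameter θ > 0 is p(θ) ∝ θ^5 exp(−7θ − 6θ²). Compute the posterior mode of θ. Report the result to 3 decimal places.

ℓ'(θ) = 5/θ − 7 − 12θ. Setting this to zero and multiplying by θ: 12θ² + 7θ − 5 = 0.
θ = (−7 + √(7² + 4·12·5)) / (2·12) = (−7 + √289) / 24 = (−7 + 17)/24 = 5/12.
ℓ''(θ) = −5/θ² − 12 < 0, confirming a maximum.

θ̂_MAP = 0.417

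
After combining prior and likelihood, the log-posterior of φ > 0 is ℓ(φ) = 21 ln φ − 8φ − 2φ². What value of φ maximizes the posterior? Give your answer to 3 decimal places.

ℓ'(φ) = 21/φ − 8 − 4φ. Setting this to zero and multiplying by φ: 4φ² + 8φ − 21 = 0.
φ = (−8 + √(8² + 4·4·21)) / (2·4) = (−8 + √400) / 8 = (−8 + 20)/8 = 3/2.
ℓ''(φ) = −21/φ² − 4 < 0, confirming a maximum.

φ̂_MAP = 1.500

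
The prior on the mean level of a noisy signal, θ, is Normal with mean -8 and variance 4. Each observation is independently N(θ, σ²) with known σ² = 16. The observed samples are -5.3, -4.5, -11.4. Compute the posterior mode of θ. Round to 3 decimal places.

θ̂_MAP = -7.600

n = 3; x̄ = ((-5.3) + (-4.5) + (-11.4))/3 = -21.2/3 = -106/15 ≈ -7.0667.
For a Normal prior and Normal likelihood with known variance, the posterior is Normal; its mode equals its mean, the precision-weighted average.
Prior precision 1/σ₀² = 1/4 = 0.25; data precision n/σ² = 3/16 = 0.1875.
θ̂ = (0.25·(-8) + 0.1875·(-106/15)) / (0.25 + 0.1875) = (-3.325)/0.4375 = -7.600.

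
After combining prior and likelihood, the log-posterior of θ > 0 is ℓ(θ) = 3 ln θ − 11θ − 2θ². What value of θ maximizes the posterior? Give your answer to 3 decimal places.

θ̂_MAP = 0.250

ℓ'(θ) = 3/θ − 11 − 4θ. Setting this to zero and multiplying by θ: 4θ² + 11θ − 3 = 0.
θ = (−11 + √(11² + 4·4·3)) / (2·4) = (−11 + √169) / 8 = (−11 + 13)/8 = 1/4.
ℓ''(θ) = −3/θ² − 4 < 0, confirming a maximum.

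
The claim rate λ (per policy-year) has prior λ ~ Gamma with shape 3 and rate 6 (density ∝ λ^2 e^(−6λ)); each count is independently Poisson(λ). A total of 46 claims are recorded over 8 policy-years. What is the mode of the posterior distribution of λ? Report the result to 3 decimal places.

λ̂_MAP = 3.429

Σxᵢ = 46, n = 8.
Posterior ∝ λ^2e^(−6λ) · λ^46e^(−8λ) = λ^48e^(−14λ), i.e. Gamma(shape=49, rate=14).
The mode of a Gamma(a, b) with a ≥ 1 (shape–rate) is (a−1)/b = 48/14 ≈ 3.429.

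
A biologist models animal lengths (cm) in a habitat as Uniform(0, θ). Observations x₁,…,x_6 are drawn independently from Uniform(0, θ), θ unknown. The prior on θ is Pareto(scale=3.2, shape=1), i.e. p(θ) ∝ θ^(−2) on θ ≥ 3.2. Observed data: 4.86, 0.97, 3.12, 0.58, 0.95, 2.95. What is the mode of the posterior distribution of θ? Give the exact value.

θ̂_MAP = 4.86

The Uniform(0, θ) likelihood is θ^(−n) for θ ≥ max(xᵢ), zero otherwise. Here max(xᵢ) = 4.86.
Posterior ∝ θ^(−2) · θ^(−6) = θ^(−8) on θ ≥ max(3.2, 4.86) = 4.86.
This density is strictly decreasing in θ, so the posterior mode lies at the lower boundary of the support.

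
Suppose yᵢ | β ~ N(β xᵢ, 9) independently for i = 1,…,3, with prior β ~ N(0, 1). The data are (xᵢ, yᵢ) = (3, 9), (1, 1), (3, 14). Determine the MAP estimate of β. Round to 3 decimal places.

β̂_MAP = 2.500

log p(β | y) = −Σ(yᵢ − βxᵢ)²/(2·9) − β²/(2·1) + const.
Setting the derivative to zero: Σxᵢ(yᵢ − βxᵢ)/9 − β/1 = 0, so β = Σxᵢyᵢ / (Σxᵢ² + σ²/τ²).
Σxᵢyᵢ = 3·9 + 1·1 + 3·14 = 70; Σxᵢ² = 19; σ²/τ² = 9.
β̂_MAP = 70 / (19 + 9) = 70/28 ≈ 2.500.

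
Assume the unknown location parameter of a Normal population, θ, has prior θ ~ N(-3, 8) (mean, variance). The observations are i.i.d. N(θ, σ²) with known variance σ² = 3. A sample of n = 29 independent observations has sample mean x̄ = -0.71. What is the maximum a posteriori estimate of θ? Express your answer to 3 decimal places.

θ̂_MAP = -0.739

n = 29, x̄ = -0.71.
For a Normal prior and Normal likelihood with known variance, the posterior is Normal; its mode equals its mean, the precision-weighted average.
Prior precision 1/σ₀² = 1/8 = 0.125; data precision n/σ² = 29/3.
θ̂ = (0.125·(-3) + (29/3)·(-0.71)) / (0.125 + 29/3) = (-4343/600)/(235/24) = -4343/5875 ≈ -0.739.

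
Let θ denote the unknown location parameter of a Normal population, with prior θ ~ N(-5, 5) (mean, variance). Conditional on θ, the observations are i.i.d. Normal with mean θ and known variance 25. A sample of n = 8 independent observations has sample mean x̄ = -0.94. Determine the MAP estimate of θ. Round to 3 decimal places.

n = 8, x̄ = -0.94.
For a Normal prior and Normal likelihood with known variance, the posterior is Normal; its mode equals its mean, the precision-weighted average.
Prior precision 1/σ₀² = 1/5 = 0.2; data precision n/σ² = 8/25 = 0.32.
θ̂ = (0.2·(-5) + 0.32·(-0.94)) / (0.2 + 0.32) = (-1.3008)/0.52 = -813/325 ≈ -2.502.

θ̂_MAP = -2.502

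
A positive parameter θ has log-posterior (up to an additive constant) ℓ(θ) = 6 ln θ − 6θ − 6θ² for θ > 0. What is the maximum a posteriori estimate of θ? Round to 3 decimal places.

ℓ'(θ) = 6/θ − 6 − 12θ. Setting this to zero and multiplying by θ: 12θ² + 6θ − 6 = 0.
θ = (−6 + √(6² + 4·12·6)) / (2·12) = (−6 + √324) / 24 = (−6 + 18)/24 = 1/2.
ℓ''(θ) = −6/θ² − 12 < 0, confirming a maximum.

θ̂_MAP = 0.500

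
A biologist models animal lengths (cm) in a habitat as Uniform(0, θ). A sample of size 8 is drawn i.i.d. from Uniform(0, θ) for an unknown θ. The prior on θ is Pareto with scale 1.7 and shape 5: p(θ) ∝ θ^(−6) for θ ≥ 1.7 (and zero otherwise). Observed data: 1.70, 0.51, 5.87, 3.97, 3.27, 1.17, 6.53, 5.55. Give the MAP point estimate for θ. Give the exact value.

θ̂_MAP = 6.53

The Uniform(0, θ) likelihood is θ^(−n) for θ ≥ max(xᵢ), zero otherwise. Here max(xᵢ) = 6.53.
Posterior ∝ θ^(−6) · θ^(−8) = θ^(−14) on θ ≥ max(1.7, 6.53) = 6.53.
This density is strictly decreasing in θ, so the posterior mode lies at the lower boundary of the support.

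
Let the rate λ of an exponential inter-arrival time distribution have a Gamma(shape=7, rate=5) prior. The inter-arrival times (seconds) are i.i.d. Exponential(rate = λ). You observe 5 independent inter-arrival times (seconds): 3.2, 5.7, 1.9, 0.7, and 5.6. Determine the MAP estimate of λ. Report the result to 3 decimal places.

The Exponential(rate=λ) likelihood is ∝ λ^n e^(−λΣtᵢ). Here n = 5 and Σtᵢ = 3.2 + 5.7 + 1.9 + 0.7 + 5.6 = 17.1.
Posterior ∝ λ^6e^(−5λ) · λ^5e^(−17.1λ) = λ^11e^(−22.1λ), i.e. Gamma(12, 22.1).
Mode = (a−1)/b = 11/22.1 ≈ 0.498.

λ̂_MAP = 0.498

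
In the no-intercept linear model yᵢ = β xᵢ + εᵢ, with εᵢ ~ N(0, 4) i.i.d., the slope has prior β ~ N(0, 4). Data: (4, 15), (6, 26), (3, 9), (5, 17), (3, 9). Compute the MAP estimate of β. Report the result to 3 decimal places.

β̂_MAP = 3.698

log p(β | y) = −Σ(yᵢ − βxᵢ)²/(2·4) − β²/(2·4) + const.
Setting the derivative to zero: Σxᵢ(yᵢ − βxᵢ)/4 − β/4 = 0, so β = Σxᵢyᵢ / (Σxᵢ² + σ²/τ²).
Σxᵢyᵢ = 4·15 + 6·26 + 3·9 + 5·17 + 3·9 = 355; Σxᵢ² = 95; σ²/τ² = 1.
β̂_MAP = 355 / (95 + 1) = 355/96 ≈ 3.698.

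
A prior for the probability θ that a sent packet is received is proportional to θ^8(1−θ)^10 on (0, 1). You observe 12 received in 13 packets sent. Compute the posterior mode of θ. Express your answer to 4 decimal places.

θ̂_MAP = 0.6452

The prior density ∝ θ^8(1−θ)^10 is the kernel of Beta(9, 11).
Data: 12 successes in 13 trials. The binomial likelihood contributes θ^12(1−θ)^1, so the posterior is Beta(9+12, 11+1) = Beta(21, 12).
For Beta(a, b) with a, b > 1 the mode is (a−1)/(a+b−2) = 20/31 ≈ 0.6452.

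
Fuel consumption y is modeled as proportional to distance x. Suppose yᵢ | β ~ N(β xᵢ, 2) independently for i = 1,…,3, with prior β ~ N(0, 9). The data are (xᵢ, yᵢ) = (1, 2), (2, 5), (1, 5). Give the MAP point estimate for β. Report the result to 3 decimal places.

log p(β | y) = −Σ(yᵢ − βxᵢ)²/(2·2) − β²/(2·9) + const.
Setting the derivative to zero: Σxᵢ(yᵢ − βxᵢ)/2 − β/9 = 0, so β = Σxᵢyᵢ / (Σxᵢ² + σ²/τ²).
Σxᵢyᵢ = 1·2 + 2·5 + 1·5 = 17; Σxᵢ² = 6; σ²/τ² = 2/9.
β̂_MAP = 17 / (6 + 2/9) = 17/(56/9) = 153/56 ≈ 2.732.

β̂_MAP = 2.732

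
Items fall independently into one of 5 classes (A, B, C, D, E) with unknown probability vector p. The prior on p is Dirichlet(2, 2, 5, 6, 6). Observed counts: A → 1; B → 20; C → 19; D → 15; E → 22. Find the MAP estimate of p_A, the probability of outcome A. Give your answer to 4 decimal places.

The posterior is Dirichlet(αᵢ + nᵢ) = Dirichlet(3, 22, 24, 21, 28).
For a Dirichlet(a₁,…,a_K) with all aᵢ > 1, the mode has j-th component (aⱼ − 1)/(Σaᵢ − K).
Here Σaᵢ = 98 and K = 5, so p_A = (3 − 1)/(98 − 5) = 2/93 ≈ 0.0215.

MAP estimate of p_A = 0.0215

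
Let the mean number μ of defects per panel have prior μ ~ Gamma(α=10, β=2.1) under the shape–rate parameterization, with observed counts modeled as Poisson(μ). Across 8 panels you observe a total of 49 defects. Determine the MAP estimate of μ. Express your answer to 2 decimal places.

μ̂_MAP = 5.74

Σxᵢ = 49, n = 8.
Posterior ∝ μ^9e^(−2.1μ) · μ^49e^(−8μ) = μ^58e^(−10.1μ), i.e. Gamma(shape=59, rate=10.1).
The mode of a Gamma(a, b) with a ≥ 1 (shape–rate) is (a−1)/b = 58/10.1 ≈ 5.74.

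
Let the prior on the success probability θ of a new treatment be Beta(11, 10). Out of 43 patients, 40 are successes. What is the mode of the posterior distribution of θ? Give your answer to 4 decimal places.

θ̂_MAP = 0.8065

Prior: Beta(11, 10).
Data: 40 successes in 43 trials. The binomial likelihood contributes θ^40(1−θ)^3, so the posterior is Beta(11+40, 10+3) = Beta(51, 13).
For Beta(a, b) with a, b > 1 the mode is (a−1)/(a+b−2) = 50/62 ≈ 0.8065.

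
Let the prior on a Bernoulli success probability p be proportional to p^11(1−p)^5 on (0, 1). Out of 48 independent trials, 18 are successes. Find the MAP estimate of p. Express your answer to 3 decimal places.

p̂_MAP = 0.453

The prior density ∝ p^11(1−p)^5 is the kernel of Beta(12, 6).
Data: 18 successes in 48 trials. The binomial likelihood contributes p^18(1−p)^30, so the posterior is Beta(12+18, 6+30) = Beta(30, 36).
For Beta(a, b) with a, b > 1 the mode is (a−1)/(a+b−2) = 29/64 ≈ 0.453.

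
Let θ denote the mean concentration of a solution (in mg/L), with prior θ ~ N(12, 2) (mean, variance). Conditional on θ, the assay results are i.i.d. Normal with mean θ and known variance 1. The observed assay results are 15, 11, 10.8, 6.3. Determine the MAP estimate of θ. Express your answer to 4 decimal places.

n = 4; x̄ = (15 + 11 + 10.8 + 6.3)/4 = 43.1/4 = 10.775.
For a Normal prior and Normal likelihood with known variance, the posterior is Normal; its mode equals its mean, the precision-weighted average.
Prior precision 1/σ₀² = 1/2 = 0.5; data precision n/σ² = 4/1 = 4.
θ̂ = (0.5·12 + 4·10.775) / (0.5 + 4) = 49.1/4.5 = 491/45 ≈ 10.9111.

θ̂_MAP = 10.9111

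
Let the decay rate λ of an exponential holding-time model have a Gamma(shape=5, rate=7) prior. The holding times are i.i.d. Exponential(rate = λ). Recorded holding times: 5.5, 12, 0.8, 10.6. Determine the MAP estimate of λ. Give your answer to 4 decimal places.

λ̂_MAP = 0.2228

The Exponential(rate=λ) likelihood is ∝ λ^n e^(−λΣtᵢ). Here n = 4 and Σtᵢ = 5.5 + 12 + 0.8 + 10.6 = 28.9.
Posterior ∝ λ^4e^(−7λ) · λ^4e^(−28.9λ) = λ^8e^(−35.9λ), i.e. Gamma(9, 35.9).
Mode = (a−1)/b = 8/35.9 ≈ 0.2228.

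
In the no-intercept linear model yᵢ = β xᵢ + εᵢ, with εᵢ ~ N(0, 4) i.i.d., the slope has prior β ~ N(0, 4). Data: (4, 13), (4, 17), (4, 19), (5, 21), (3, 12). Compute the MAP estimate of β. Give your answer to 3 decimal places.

β̂_MAP = 4.060

log p(β | y) = −Σ(yᵢ − βxᵢ)²/(2·4) − β²/(2·4) + const.
Setting the derivative to zero: Σxᵢ(yᵢ − βxᵢ)/4 − β/4 = 0, so β = Σxᵢyᵢ / (Σxᵢ² + σ²/τ²).
Σxᵢyᵢ = 4·13 + 4·17 + 4·19 + 5·21 + 3·12 = 337; Σxᵢ² = 82; σ²/τ² = 1.
β̂_MAP = 337 / (82 + 1) = 337/83 ≈ 4.060.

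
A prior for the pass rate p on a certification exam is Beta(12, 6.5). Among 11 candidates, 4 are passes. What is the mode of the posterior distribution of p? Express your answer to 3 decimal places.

p̂_MAP = 0.545

Prior: Beta(12, 6.5).
Data: 4 successes in 11 trials. The binomial likelihood contributes p^4(1−p)^7, so the posterior is Beta(12+4, 6.5+7) = Beta(16, 13.5).
For Beta(a, b) with a, b > 1 the mode is (a−1)/(a+b−2) = 15/27.5 ≈ 0.545.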